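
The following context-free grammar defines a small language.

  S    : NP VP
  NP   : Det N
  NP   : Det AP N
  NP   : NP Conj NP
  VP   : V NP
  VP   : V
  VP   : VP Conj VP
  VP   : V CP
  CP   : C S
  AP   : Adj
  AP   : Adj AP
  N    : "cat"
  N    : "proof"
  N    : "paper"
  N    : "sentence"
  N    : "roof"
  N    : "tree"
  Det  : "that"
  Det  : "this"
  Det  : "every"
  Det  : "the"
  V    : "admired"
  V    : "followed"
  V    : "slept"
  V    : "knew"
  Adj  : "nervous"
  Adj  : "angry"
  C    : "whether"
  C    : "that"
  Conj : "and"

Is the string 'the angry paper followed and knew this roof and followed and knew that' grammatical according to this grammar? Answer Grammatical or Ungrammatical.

Ungrammatical

For S → NP VP, the only prefix that parses as NP is 'the angry paper', but the remainder 'followed and knew this roof and followed and knew that' is not a VP under these rules.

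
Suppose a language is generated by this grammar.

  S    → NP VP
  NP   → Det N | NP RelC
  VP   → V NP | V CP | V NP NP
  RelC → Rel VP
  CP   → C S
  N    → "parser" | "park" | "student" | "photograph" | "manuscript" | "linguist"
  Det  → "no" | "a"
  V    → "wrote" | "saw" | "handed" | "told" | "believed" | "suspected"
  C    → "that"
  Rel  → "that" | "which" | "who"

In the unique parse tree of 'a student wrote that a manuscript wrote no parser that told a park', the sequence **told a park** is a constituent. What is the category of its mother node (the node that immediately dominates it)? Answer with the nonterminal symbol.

[S [NP [Det a] [N student]] [VP [V wrote] [CP [C that] [S [NP [Det a] [N manuscript]] [VP [V wrote] [NP [NP [Det no] [N parser]] [RelC [Rel that] [VP [V told] [NP [Det a] [N park]]]]]]]]]]
The span 'told a park' is the VP node built by VP → V NP.
Its mother is the RelC built by RelC → Rel VP.

RelC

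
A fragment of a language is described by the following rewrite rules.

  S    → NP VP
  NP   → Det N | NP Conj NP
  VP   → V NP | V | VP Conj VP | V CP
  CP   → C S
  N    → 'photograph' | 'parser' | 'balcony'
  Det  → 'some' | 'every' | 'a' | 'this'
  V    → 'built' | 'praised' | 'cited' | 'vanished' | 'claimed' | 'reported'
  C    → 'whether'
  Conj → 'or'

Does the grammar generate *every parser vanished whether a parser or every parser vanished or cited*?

Grammatical

[S [NP [Det every] [N parser]] [VP [VP [V vanished] [CP [C whether] [S [NP [NP [Det a] [N parser]] [Conj or] [NP [Det every] [N parser]]] [VP [V vanished]]]]] [Conj or] [VP [V cited]]]]
The bracketing above is licensed at every node by one of the given productions, with S at the root.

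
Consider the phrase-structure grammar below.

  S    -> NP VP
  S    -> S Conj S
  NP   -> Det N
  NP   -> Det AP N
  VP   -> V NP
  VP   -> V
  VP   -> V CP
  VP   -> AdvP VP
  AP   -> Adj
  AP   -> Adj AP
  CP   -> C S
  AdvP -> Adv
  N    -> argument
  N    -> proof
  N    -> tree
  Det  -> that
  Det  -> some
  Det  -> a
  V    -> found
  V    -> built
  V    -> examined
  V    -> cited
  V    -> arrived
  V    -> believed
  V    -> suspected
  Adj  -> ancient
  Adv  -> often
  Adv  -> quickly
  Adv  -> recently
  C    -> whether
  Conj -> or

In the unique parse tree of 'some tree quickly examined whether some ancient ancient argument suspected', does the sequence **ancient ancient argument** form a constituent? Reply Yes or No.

No

[S [NP [Det some] [N tree]] [VP [AdvP [Adv quickly]] [VP [V examined] [CP [C whether] [S [NP [Det some] [AP [Adj ancient] [AP [Adj ancient]]] [N argument]] [VP [V suspected]]]]]]]
The smallest constituent containing 'ancient ancient argument' is the NP spanning 'some ancient ancient argument'; no single node in the tree dominates exactly the given words.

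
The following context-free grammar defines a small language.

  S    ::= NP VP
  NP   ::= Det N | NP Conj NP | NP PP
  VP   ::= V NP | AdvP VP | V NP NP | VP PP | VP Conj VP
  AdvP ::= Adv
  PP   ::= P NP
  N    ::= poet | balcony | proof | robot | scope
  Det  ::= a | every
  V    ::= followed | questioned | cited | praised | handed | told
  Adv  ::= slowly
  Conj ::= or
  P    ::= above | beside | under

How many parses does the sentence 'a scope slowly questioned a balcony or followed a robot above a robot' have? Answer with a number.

Two of the 7 distinct bracketings:
[S [NP [Det a] [N scope]] [VP [AdvP [Adv slowly]] [VP [VP [VP [V questioned] [NP [Det a] [N balcony]]] [Conj or] [VP [V followed] [NP [Det a] [N robot]]]] [PP [P above] [NP [Det a] [N robot]]]]]]
[S [NP [Det a] [N scope]] [VP [AdvP [Adv slowly]] [VP [VP [V questioned] [NP [Det a] [N balcony]]] [Conj or] [VP [V followed] [NP [NP [Det a] [N robot]] [PP [P above] [NP [Det a] [N robot]]]]]]]]
The difference turns on whether NP → NP PP is used at the relevant span, versus an alternative expansion of NP.

7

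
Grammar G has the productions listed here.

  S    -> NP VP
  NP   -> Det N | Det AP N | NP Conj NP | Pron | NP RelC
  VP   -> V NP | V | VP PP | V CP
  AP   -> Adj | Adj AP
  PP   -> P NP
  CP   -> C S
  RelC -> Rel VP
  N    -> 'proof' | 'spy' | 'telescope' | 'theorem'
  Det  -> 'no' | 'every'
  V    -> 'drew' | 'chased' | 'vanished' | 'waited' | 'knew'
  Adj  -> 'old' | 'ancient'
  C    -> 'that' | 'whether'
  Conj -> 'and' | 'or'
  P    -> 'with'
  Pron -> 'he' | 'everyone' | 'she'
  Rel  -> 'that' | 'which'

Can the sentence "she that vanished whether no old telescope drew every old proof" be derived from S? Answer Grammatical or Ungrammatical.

For S → NP VP, every NP-prefix leaves a non-VP remainder: after 'she' the remainder is not a VP; after 'she that vanished' the remainder is not a VP; after 'she that vanished whether no old telescope drew' the remainder is not a VP.

Ungrammatical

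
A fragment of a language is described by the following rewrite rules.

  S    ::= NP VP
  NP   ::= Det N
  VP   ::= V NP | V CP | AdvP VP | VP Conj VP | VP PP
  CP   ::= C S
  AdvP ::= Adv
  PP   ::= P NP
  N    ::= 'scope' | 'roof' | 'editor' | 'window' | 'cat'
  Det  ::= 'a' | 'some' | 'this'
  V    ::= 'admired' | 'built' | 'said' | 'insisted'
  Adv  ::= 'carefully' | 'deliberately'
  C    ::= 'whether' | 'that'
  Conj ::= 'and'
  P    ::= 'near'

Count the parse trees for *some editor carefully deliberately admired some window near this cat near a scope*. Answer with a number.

6

Two of the 6 distinct bracketings:
[S [NP [Det some] [N editor]] [VP [AdvP [Adv carefully]] [VP [AdvP [Adv deliberately]] [VP [VP [VP [V admired] [NP [Det some] [N window]]] [PP [P near] [NP [Det this] [N cat]]]] [PP [P near] [NP [Det a] [N scope]]]]]]]
[S [NP [Det some] [N editor]] [VP [AdvP [Adv carefully]] [VP [VP [AdvP [Adv deliberately]] [VP [VP [V admired] [NP [Det some] [N window]]] [PP [P near] [NP [Det this] [N cat]]]]] [PP [P near] [NP [Det a] [N scope]]]]]]
The trees differ in how a recursive rule is bracketed over the same span.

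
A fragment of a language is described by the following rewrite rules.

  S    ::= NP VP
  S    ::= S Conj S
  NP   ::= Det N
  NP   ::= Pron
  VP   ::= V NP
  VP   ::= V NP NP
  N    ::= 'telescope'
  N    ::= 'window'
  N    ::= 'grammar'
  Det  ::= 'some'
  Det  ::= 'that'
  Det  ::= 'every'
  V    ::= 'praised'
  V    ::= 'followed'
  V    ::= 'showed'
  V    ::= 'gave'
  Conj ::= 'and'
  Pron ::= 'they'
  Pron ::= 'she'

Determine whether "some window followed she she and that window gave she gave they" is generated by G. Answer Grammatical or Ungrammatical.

Ungrammatical

For S → NP VP, the only prefix that parses as NP is 'some window', but the remainder 'followed she she and that window gave she gave they' is not a VP under these rules. The alternative S rule S → S Conj S likewise has no satisfying split.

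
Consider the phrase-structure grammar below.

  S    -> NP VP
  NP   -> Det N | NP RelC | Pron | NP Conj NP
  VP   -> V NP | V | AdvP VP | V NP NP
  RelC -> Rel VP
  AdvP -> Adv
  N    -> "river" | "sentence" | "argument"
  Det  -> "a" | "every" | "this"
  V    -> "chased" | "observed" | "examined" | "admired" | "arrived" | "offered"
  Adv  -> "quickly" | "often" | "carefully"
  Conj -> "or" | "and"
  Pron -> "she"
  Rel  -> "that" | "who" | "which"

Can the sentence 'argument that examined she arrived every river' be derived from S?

For S → NP VP, no prefix of the string parses as an NP.

Ungrammatical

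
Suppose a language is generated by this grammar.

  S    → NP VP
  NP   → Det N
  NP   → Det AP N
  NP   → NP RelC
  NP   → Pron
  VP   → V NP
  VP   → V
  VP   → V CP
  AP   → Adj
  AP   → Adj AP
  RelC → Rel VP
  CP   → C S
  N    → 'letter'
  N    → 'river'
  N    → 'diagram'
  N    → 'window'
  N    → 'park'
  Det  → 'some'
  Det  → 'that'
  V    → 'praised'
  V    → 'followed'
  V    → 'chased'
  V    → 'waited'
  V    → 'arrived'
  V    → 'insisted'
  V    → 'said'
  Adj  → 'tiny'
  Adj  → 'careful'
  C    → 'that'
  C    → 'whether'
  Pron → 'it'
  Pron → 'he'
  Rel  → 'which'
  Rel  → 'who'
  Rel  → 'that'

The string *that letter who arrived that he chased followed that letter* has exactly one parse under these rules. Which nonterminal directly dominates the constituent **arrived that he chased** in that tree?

RelC

[S [NP [NP [Det that] [N letter]] [RelC [Rel who] [VP [V arrived] [CP [C that] [S [NP [Pron he]] [VP [V chased]]]]]]] [VP [V followed] [NP [Det that] [N letter]]]]
The span 'arrived that he chased' is the VP node built by VP → V CP.
Its mother is the RelC built by RelC → Rel VP.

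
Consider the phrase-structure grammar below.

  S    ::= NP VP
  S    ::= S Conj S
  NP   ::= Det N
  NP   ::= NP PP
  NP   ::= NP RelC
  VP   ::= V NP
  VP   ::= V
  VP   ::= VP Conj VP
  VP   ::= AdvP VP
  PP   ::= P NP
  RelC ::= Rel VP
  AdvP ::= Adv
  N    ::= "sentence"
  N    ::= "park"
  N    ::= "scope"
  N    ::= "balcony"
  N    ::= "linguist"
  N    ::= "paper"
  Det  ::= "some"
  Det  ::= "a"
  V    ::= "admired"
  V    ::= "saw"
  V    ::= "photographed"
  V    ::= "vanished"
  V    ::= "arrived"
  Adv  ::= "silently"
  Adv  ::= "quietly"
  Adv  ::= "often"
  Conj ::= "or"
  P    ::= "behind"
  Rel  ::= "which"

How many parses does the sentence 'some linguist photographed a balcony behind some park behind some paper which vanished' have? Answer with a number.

5

Two of the 5 distinct bracketings:
[S [NP [Det some] [N linguist]] [VP [V photographed] [NP [NP [Det a] [N balcony]] [PP [P behind] [NP [NP [Det some] [N park]] [PP [P behind] [NP [NP [Det some] [N paper]] [RelC [Rel which] [VP [V vanished]]]]]]]]]]
[S [NP [Det some] [N linguist]] [VP [V photographed] [NP [NP [Det a] [N balcony]] [PP [P behind] [NP [NP [NP [Det some] [N park]] [PP [P behind] [NP [Det some] [N paper]]]] [RelC [Rel which] [VP [V vanished]]]]]]]]
The trees differ in how a recursive rule is bracketed over the same span.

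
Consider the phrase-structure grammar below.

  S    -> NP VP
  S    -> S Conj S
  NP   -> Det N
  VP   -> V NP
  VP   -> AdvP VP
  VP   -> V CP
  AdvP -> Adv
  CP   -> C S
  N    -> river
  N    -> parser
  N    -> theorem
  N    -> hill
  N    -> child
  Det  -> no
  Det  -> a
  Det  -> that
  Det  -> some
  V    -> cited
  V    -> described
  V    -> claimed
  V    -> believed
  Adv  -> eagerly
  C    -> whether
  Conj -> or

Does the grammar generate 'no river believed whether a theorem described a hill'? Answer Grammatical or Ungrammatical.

[S [NP [Det no] [N river]] [VP [V believed] [CP [C whether] [S [NP [Det a] [N theorem]] [VP [V described] [NP [Det a] [N hill]]]]]]]
Each bracket corresponds to one application of a listed rule, so the string is derivable from S.

Grammatical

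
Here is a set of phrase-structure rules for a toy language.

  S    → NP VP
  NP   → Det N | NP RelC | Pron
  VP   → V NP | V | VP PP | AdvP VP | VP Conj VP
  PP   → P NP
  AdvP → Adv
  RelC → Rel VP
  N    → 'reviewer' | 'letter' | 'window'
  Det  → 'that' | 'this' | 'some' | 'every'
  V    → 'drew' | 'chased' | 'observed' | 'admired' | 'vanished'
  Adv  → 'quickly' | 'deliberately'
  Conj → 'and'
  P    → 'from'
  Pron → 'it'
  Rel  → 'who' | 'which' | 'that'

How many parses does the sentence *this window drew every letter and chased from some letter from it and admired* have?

Two of the 4 distinct bracketings:
[S [NP [Det this] [N window]] [VP [VP [V drew] [NP [Det every] [N letter]]] [Conj and] [VP [VP [VP [VP [V chased]] [PP [P from] [NP [Det some] [N letter]]]] [PP [P from] [NP [Pron it]]]] [Conj and] [VP [V admired]]]]]
[S [NP [Det this] [N window]] [VP [VP [VP [VP [VP [V drew] [NP [Det every] [N letter]]] [Conj and] [VP [V chased]]] [PP [P from] [NP [Det some] [N letter]]]] [PP [P from] [NP [Pron it]]]] [Conj and] [VP [V admired]]]]
The trees differ in how a recursive rule is bracketed over the same span.

4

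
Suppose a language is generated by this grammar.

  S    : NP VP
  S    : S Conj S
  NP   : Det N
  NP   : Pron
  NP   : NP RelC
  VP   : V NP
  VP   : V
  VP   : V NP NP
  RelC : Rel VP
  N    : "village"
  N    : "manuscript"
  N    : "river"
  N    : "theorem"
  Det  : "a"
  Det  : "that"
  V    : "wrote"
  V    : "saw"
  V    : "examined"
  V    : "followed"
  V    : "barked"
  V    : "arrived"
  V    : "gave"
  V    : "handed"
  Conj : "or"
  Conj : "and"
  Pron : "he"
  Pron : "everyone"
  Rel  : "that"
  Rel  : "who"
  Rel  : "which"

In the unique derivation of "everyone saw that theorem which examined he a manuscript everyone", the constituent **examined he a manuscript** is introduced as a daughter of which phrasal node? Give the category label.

S
  NP
    Pron: everyone
  VP
    V: saw
    NP
      NP
        Det: that
        N: theorem
      RelC
        Rel: which
        VP
          V: examined
          NP
            Pron: he
          NP
            Det: a
            N: manuscript
    NP
      Pron: everyone
The span 'examined he a manuscript' is the VP node built by VP → V NP NP.
Its mother is the RelC built by RelC → Rel VP.

RelC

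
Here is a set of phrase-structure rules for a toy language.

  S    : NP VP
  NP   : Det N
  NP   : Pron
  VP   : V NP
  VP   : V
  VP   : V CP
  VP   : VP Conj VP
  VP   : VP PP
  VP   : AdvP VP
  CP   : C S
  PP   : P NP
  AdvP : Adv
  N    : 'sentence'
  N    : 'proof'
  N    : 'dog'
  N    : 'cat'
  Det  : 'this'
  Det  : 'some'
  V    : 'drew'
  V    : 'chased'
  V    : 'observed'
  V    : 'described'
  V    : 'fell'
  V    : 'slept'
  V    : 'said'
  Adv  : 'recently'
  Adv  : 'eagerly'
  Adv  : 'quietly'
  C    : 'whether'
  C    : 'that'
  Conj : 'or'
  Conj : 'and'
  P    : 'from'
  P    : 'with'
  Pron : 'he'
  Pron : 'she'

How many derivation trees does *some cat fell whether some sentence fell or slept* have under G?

2

The two bracketings:
[S [NP [Det some] [N cat]] [VP [V fell] [CP [C whether] [S [NP [Det some] [N sentence]] [VP [VP [V fell]] [Conj or] [VP [V slept]]]]]]]
[S [NP [Det some] [N cat]] [VP [VP [V fell] [CP [C whether] [S [NP [Det some] [N sentence]] [VP [V fell]]]]] [Conj or] [VP [V slept]]]]
The trees differ in how a recursive rule is bracketed over the same span.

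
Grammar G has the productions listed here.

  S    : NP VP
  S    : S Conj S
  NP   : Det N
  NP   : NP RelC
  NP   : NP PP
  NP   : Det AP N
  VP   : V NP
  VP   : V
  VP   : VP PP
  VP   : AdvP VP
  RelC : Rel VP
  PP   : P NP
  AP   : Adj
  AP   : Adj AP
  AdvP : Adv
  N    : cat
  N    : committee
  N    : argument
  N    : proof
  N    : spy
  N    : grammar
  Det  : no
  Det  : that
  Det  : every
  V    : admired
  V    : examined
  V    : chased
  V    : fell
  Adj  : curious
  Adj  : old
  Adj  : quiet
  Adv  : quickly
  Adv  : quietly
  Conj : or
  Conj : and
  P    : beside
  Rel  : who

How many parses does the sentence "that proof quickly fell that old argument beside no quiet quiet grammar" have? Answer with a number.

Two of the 3 distinct bracketings:
[S [NP [Det that] [N proof]] [VP [VP [AdvP [Adv quickly]] [VP [V fell] [NP [Det that] [AP [Adj old]] [N argument]]]] [PP [P beside] [NP [Det no] [AP [Adj quiet] [AP [Adj quiet]]] [N grammar]]]]]
[S [NP [Det that] [N proof]] [VP [AdvP [Adv quickly]] [VP [V fell] [NP [NP [Det that] [AP [Adj old]] [N argument]] [PP [P beside] [NP [Det no] [AP [Adj quiet] [AP [Adj quiet]]] [N grammar]]]]]]]
The difference turns on whether NP → NP PP is used at the relevant span, versus an alternative expansion of NP.

3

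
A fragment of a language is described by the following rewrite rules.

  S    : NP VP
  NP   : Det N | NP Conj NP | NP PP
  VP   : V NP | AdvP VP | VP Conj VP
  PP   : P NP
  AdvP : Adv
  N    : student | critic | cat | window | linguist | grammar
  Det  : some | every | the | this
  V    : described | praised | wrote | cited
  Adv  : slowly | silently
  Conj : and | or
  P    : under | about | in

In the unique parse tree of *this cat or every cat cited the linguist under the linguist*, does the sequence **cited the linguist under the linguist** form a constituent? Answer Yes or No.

[S [NP [NP [Det this] [N cat]] [Conj or] [NP [Det every] [N cat]]] [VP [V cited] [NP [NP [Det the] [N linguist]] [PP [P under] [NP [Det the] [N linguist]]]]]]
The words 'cited the linguist under the linguist' are exhaustively dominated by a single VP node (built by VP → V NP), so they form a constituent.

Yes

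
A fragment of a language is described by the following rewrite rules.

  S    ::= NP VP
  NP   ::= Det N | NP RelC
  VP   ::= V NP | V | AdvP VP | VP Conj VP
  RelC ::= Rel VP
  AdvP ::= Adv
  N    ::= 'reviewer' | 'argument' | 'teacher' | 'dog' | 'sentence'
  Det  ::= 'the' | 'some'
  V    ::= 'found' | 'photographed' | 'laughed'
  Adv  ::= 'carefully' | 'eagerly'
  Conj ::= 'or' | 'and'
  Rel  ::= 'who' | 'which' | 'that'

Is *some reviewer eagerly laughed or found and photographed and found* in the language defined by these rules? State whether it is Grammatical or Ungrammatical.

Grammatical

[S [NP [Det some] [N reviewer]] [VP [AdvP [Adv eagerly]] [VP [VP [V laughed]] [Conj or] [VP [VP [V found]] [Conj and] [VP [VP [V photographed]] [Conj and] [VP [V found]]]]]]]
Each bracket corresponds to one application of a listed rule, so the string is derivable from S.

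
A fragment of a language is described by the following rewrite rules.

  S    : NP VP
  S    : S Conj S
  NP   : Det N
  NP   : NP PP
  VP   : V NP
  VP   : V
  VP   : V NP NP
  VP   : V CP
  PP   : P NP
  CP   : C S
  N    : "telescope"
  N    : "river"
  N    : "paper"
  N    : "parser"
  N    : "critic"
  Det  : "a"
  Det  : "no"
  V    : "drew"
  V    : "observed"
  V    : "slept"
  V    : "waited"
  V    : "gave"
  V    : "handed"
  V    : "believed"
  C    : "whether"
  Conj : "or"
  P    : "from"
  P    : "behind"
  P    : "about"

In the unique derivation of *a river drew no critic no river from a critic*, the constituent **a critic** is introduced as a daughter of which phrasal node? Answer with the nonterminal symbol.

S
  NP
    Det: a
    N: river
  VP
    V: drew
    NP
      Det: no
      N: critic
    NP
      NP
        Det: no
        N: river
      PP
        P: from
        NP
          Det: a
          N: critic
The span 'a critic' is the NP node built by NP → Det N.
Its mother is the PP built by PP → P NP.

PP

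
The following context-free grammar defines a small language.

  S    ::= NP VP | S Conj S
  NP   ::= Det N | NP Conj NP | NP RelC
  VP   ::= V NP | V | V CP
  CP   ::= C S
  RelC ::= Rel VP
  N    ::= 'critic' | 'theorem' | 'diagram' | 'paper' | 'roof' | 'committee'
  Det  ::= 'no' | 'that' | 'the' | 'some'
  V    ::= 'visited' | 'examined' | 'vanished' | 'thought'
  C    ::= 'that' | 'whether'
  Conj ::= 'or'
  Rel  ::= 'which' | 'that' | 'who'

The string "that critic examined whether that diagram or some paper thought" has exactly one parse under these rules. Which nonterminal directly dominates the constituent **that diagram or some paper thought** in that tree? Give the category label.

CP

S
  NP
    Det: that
    N: critic
  VP
    V: examined
    CP
      C: whether
      S
        NP
          NP
            Det: that
            N: diagram
          Conj: or
          NP
            Det: some
            N: paper
        VP
          V: thought
The span 'that diagram or some paper thought' is the S node built by S → NP VP.
Its mother is the CP built by CP → C S.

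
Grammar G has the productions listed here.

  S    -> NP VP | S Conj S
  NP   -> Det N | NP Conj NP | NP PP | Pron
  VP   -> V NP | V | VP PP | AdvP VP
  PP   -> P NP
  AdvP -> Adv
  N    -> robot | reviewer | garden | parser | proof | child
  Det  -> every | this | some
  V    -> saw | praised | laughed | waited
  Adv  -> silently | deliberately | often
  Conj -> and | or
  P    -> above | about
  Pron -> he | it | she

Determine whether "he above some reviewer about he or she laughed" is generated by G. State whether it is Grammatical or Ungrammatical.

[S [NP [NP [NP [Pron he]] [PP [P above] [NP [NP [Det some] [N reviewer]] [PP [P about] [NP [Pron he]]]]]] [Conj or] [NP [Pron she]]] [VP [V laughed]]]
Every word is introduced by a lexical rule and the phrasal rules combine the resulting categories into a single S.

Grammatical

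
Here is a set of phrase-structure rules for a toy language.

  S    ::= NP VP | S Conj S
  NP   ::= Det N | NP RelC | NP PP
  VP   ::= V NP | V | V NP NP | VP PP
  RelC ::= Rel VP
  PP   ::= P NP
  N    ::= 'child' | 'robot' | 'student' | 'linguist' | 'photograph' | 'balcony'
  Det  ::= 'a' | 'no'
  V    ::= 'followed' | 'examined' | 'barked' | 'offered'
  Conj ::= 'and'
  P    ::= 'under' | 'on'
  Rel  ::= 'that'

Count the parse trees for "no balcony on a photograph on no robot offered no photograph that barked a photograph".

4

Two of the 4 distinct bracketings:
[S [NP [NP [Det no] [N balcony]] [PP [P on] [NP [NP [Det a] [N photograph]] [PP [P on] [NP [Det no] [N robot]]]]]] [VP [V offered] [NP [NP [Det no] [N photograph]] [RelC [Rel that] [VP [V barked] [NP [Det a] [N photograph]]]]]]]
[S [NP [NP [Det no] [N balcony]] [PP [P on] [NP [NP [Det a] [N photograph]] [PP [P on] [NP [Det no] [N robot]]]]]] [VP [V offered] [NP [NP [Det no] [N photograph]] [RelC [Rel that] [VP [V barked]]]] [NP [Det a] [N photograph]]]]
The difference turns on whether VP → V is used at the relevant span, versus an alternative expansion of VP.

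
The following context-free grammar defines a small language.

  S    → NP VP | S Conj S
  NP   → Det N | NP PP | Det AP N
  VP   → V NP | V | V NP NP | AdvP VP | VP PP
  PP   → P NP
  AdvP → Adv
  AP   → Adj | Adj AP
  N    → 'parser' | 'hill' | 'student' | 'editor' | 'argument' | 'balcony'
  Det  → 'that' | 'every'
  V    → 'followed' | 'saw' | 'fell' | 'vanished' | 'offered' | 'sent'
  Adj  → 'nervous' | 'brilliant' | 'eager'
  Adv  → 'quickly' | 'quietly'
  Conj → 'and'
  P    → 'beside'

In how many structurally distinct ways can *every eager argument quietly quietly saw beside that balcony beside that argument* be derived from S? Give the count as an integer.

Two of the 9 distinct bracketings:
[S [NP [Det every] [AP [Adj eager]] [N argument]] [VP [AdvP [Adv quietly]] [VP [AdvP [Adv quietly]] [VP [VP [V saw]] [PP [P beside] [NP [NP [Det that] [N balcony]] [PP [P beside] [NP [Det that] [N argument]]]]]]]]]
[S [NP [Det every] [AP [Adj eager]] [N argument]] [VP [AdvP [Adv quietly]] [VP [AdvP [Adv quietly]] [VP [VP [VP [V saw]] [PP [P beside] [NP [Det that] [N balcony]]]] [PP [P beside] [NP [Det that] [N argument]]]]]]]
The difference turns on whether NP → NP PP is used at the relevant span, versus an alternative expansion of NP.

9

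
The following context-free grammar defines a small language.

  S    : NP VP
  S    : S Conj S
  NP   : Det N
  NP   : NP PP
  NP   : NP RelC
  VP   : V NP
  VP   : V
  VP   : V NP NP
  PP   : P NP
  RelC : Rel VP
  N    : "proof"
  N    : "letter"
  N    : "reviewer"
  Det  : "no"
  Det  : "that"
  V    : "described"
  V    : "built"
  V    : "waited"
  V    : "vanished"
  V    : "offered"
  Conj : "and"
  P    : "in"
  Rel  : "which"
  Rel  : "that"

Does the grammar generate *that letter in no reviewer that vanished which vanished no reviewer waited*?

S
  NP
    NP
      Det: that
      N: letter
    PP
      P: in
      NP
        NP
          NP
            Det: no
            N: reviewer
          RelC
            Rel: that
            VP
              V: vanished
        RelC
          Rel: which
          VP
            V: vanished
            NP
              Det: no
              N: reviewer
  VP
    V: waited
Each bracket corresponds to one application of a listed rule, so the string is derivable from S.

Grammatical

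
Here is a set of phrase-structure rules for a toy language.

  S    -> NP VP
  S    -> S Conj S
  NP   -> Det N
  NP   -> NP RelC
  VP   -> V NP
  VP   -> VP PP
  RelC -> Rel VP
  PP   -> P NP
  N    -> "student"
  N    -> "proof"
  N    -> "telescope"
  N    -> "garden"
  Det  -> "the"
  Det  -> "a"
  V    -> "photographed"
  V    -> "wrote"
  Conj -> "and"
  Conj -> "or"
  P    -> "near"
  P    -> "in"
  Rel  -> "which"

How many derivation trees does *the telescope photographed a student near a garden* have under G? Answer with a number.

[S [NP [Det the] [N telescope]] [VP [VP [V photographed] [NP [Det a] [N student]]] [PP [P near] [NP [Det a] [N garden]]]]]
No rule offers an alternative attachment or grouping for any span, so this is the only derivation.

1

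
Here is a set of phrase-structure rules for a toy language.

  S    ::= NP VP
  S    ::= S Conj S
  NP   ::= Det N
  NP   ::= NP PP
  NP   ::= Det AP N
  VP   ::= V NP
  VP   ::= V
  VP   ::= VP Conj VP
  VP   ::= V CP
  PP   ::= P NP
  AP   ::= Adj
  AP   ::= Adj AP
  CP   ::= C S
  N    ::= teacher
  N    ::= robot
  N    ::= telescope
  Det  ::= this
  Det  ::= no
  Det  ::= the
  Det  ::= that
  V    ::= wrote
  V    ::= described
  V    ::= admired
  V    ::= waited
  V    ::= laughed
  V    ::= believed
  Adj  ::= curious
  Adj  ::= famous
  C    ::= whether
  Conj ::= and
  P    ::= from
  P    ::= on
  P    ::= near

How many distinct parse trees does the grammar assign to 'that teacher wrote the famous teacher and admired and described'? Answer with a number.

2

The two bracketings:
[S [NP [Det that] [N teacher]] [VP [VP [V wrote] [NP [Det the] [AP [Adj famous]] [N teacher]]] [Conj and] [VP [VP [V admired]] [Conj and] [VP [V described]]]]]
[S [NP [Det that] [N teacher]] [VP [VP [VP [V wrote] [NP [Det the] [AP [Adj famous]] [N teacher]]] [Conj and] [VP [V admired]]] [Conj and] [VP [V described]]]]
The trees differ in how a recursive rule is bracketed over the same span.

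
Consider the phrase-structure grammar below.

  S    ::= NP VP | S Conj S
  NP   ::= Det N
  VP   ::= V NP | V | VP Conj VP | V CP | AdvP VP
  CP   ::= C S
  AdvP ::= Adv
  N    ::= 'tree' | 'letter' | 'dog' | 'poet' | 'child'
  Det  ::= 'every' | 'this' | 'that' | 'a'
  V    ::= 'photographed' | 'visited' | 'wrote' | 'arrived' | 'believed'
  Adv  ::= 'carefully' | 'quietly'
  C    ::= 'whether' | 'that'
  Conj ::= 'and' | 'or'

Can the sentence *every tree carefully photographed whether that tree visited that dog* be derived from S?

Grammatical

[S [NP [Det every] [N tree]] [VP [AdvP [Adv carefully]] [VP [V photographed] [CP [C whether] [S [NP [Det that] [N tree]] [VP [V visited] [NP [Det that] [N dog]]]]]]]]
Each bracket corresponds to one application of a listed rule, so the string is derivable from S.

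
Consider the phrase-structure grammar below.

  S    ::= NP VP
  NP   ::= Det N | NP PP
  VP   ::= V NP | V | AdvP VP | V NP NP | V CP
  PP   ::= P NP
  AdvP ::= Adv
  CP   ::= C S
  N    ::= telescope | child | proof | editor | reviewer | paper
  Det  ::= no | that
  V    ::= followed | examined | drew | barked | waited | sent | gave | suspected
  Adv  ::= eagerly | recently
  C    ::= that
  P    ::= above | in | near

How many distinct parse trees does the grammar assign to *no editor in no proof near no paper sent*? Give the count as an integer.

2

The two bracketings:
[S [NP [NP [Det no] [N editor]] [PP [P in] [NP [NP [Det no] [N proof]] [PP [P near] [NP [Det no] [N paper]]]]]] [VP [V sent]]]
[S [NP [NP [NP [Det no] [N editor]] [PP [P in] [NP [Det no] [N proof]]]] [PP [P near] [NP [Det no] [N paper]]]] [VP [V sent]]]
The trees differ in how a recursive rule is bracketed over the same span.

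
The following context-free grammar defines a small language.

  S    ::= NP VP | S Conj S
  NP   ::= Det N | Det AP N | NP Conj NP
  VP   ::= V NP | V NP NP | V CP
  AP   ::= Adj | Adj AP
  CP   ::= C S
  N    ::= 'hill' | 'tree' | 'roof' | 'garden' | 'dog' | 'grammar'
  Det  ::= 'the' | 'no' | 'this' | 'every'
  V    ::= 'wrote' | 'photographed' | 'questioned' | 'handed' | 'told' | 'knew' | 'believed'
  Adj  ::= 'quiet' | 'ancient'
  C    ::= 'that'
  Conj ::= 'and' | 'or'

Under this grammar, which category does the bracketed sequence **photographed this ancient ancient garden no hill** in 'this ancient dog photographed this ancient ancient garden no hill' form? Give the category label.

S
  NP
    Det: this
    AP
      Adj: ancient
    N: dog
  VP
    V: photographed
    NP
      Det: this
      AP
        Adj: ancient
        AP
          Adj: ancient
      N: garden
    NP
      Det: no
      N: hill
The span 'photographed this ancient ancient garden no hill' is the VP node built by VP → V NP NP.

VP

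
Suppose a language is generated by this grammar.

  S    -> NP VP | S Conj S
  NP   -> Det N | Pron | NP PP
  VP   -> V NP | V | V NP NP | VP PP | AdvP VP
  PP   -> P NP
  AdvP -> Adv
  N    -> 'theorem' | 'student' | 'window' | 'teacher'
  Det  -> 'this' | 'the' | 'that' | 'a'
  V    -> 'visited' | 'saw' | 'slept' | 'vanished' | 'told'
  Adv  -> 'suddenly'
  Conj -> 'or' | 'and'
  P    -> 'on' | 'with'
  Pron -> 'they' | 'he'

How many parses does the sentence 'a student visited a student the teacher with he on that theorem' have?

Two of the 5 distinct bracketings:
[S [NP [Det a] [N student]] [VP [V visited] [NP [Det a] [N student]] [NP [NP [Det the] [N teacher]] [PP [P with] [NP [NP [Pron he]] [PP [P on] [NP [Det that] [N theorem]]]]]]]]
[S [NP [Det a] [N student]] [VP [V visited] [NP [Det a] [N student]] [NP [NP [NP [Det the] [N teacher]] [PP [P with] [NP [Pron he]]]] [PP [P on] [NP [Det that] [N theorem]]]]]]
The trees differ in how a recursive rule is bracketed over the same span.

5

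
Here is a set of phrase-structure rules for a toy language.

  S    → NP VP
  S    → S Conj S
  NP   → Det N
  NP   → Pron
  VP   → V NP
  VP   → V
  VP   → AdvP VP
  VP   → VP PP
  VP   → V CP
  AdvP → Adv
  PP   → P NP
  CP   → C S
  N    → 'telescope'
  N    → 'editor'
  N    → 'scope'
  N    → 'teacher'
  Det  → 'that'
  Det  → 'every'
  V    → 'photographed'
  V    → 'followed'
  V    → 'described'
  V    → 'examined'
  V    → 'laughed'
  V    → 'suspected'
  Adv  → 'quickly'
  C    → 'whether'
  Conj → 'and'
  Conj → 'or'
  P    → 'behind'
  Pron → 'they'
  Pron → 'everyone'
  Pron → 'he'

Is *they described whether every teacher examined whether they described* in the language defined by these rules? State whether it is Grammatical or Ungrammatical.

[S [NP [Pron they]] [VP [V described] [CP [C whether] [S [NP [Det every] [N teacher]] [VP [V examined] [CP [C whether] [S [NP [Pron they]] [VP [V described]]]]]]]]]
Each bracket corresponds to one application of a listed rule, so the string is derivable from S.

Grammatical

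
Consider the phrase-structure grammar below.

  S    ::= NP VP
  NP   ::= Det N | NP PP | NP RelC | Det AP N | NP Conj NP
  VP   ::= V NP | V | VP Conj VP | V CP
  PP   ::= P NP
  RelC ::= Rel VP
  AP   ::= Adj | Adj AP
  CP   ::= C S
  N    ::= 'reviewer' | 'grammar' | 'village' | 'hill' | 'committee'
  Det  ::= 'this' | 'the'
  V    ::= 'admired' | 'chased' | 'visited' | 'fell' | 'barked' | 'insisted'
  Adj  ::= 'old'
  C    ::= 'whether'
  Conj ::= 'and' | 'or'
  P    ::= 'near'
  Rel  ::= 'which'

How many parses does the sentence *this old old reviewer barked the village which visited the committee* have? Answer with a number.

[S [NP [Det this] [AP [Adj old] [AP [Adj old]]] [N reviewer]] [VP [V barked] [NP [NP [Det the] [N village]] [RelC [Rel which] [VP [V visited] [NP [Det the] [N committee]]]]]]]
No rule offers an alternative attachment or grouping for any span, so this is the only derivation.

1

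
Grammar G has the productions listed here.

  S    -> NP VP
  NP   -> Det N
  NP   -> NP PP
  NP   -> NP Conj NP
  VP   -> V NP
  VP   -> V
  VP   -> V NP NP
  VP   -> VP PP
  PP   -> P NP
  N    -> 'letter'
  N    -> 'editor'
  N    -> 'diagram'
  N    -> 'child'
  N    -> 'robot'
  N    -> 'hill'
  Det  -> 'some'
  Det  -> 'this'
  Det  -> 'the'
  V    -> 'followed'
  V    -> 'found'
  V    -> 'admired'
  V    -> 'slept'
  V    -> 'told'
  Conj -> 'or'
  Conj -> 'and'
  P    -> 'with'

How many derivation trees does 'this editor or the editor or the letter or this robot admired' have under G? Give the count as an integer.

Two of the 5 distinct bracketings:
[S [NP [NP [Det this] [N editor]] [Conj or] [NP [NP [Det the] [N editor]] [Conj or] [NP [NP [Det the] [N letter]] [Conj or] [NP [Det this] [N robot]]]]] [VP [V admired]]]
[S [NP [NP [Det this] [N editor]] [Conj or] [NP [NP [NP [Det the] [N editor]] [Conj or] [NP [Det the] [N letter]]] [Conj or] [NP [Det this] [N robot]]]] [VP [V admired]]]
The trees differ in how a recursive rule is bracketed over the same span.

5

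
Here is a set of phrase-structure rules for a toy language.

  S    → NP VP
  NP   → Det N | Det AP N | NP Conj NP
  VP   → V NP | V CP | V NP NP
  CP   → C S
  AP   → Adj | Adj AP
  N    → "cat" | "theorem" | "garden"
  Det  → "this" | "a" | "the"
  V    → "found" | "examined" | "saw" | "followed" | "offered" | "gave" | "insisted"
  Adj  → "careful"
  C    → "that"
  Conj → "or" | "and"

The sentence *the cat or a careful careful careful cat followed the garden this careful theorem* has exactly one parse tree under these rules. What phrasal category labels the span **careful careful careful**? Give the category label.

AP

[S [NP [NP [Det the] [N cat]] [Conj or] [NP [Det a] [AP [Adj careful] [AP [Adj careful] [AP [Adj careful]]]] [N cat]]] [VP [V followed] [NP [Det the] [N garden]] [NP [Det this] [AP [Adj careful]] [N theorem]]]]
The span 'careful careful careful' is the AP node built by AP → Adj AP.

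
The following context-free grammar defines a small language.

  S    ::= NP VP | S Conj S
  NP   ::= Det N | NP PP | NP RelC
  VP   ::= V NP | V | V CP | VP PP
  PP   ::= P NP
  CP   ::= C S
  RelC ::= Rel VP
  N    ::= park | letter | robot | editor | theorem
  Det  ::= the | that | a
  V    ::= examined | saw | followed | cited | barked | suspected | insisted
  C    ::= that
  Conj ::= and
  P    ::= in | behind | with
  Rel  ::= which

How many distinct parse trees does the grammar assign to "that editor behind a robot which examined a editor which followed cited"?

Two of the 5 distinct bracketings:
[S [NP [NP [Det that] [N editor]] [PP [P behind] [NP [NP [Det a] [N robot]] [RelC [Rel which] [VP [V examined] [NP [NP [Det a] [N editor]] [RelC [Rel which] [VP [V followed]]]]]]]]] [VP [V cited]]]
[S [NP [NP [Det that] [N editor]] [PP [P behind] [NP [NP [NP [Det a] [N robot]] [RelC [Rel which] [VP [V examined] [NP [Det a] [N editor]]]]] [RelC [Rel which] [VP [V followed]]]]]] [VP [V cited]]]
The trees differ in how a recursive rule is bracketed over the same span.

5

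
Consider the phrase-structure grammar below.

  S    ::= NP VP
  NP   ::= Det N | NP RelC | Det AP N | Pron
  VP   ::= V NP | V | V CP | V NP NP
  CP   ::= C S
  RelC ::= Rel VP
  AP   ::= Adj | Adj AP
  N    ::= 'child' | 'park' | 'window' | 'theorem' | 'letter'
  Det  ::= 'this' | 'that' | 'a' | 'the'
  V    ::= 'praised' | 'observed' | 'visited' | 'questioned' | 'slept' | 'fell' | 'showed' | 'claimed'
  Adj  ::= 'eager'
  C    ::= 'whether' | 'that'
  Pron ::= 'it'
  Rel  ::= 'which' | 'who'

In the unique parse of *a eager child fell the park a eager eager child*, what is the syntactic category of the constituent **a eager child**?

NP

S
  NP
    Det: a
    AP
      Adj: eager
    N: child
  VP
    V: fell
    NP
      Det: the
      N: park
    NP
      Det: a
      AP
        Adj: eager
        AP
          Adj: eager
      N: child
The span 'a eager child' is the NP node built by NP → Det AP N.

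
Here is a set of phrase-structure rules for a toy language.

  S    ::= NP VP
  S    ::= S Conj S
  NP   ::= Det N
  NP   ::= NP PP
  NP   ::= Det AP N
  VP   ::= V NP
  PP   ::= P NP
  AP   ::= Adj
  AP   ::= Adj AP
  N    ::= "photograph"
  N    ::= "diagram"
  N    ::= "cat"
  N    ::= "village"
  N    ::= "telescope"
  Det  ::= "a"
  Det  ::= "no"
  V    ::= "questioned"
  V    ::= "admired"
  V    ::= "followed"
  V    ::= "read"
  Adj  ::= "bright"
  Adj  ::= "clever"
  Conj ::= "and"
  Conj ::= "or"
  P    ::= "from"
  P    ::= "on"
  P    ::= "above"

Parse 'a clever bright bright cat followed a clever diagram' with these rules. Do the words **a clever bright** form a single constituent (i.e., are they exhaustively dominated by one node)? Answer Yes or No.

[S [NP [Det a] [AP [Adj clever] [AP [Adj bright] [AP [Adj bright]]]] [N cat]] [VP [V followed] [NP [Det a] [AP [Adj clever]] [N diagram]]]]
The smallest constituent containing 'a clever bright' is the NP spanning 'a clever bright bright cat'; no single node in the tree dominates exactly the given words.

No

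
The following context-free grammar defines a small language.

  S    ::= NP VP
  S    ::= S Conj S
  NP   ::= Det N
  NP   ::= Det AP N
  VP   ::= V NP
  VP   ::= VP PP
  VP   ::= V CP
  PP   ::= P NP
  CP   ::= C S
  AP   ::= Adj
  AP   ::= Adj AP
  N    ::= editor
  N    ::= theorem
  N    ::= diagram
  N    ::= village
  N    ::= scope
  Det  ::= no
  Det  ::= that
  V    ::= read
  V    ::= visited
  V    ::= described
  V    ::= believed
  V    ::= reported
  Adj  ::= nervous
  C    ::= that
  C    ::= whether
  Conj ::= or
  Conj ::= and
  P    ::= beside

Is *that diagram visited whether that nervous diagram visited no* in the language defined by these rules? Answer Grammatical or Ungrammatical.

For S → NP VP, the only prefix that parses as NP is 'that diagram', but the remainder 'visited whether that nervous diagram visited no' is not a VP under these rules. The alternative S rule S → S Conj S likewise has no satisfying split.

Ungrammatical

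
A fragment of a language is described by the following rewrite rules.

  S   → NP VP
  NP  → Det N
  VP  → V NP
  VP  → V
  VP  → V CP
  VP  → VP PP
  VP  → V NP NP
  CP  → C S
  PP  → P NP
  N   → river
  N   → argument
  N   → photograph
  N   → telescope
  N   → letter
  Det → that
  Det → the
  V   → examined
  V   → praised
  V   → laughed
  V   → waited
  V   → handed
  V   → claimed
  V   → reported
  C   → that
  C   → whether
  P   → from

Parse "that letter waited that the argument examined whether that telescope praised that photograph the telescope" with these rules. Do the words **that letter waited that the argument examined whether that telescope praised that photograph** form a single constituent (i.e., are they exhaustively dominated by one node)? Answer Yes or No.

[S [NP [Det that] [N letter]] [VP [V waited] [CP [C that] [S [NP [Det the] [N argument]] [VP [V examined] [CP [C whether] [S [NP [Det that] [N telescope]] [VP [V praised] [NP [Det that] [N photograph]] [NP [Det the] [N telescope]]]]]]]]]]
The smallest constituent containing 'that letter waited that the argument examined whether that telescope praised that photograph' is the S spanning 'that letter waited that the argument examined whether that telescope praised that photograph the telescope'; no single node in the tree dominates exactly the given words.

No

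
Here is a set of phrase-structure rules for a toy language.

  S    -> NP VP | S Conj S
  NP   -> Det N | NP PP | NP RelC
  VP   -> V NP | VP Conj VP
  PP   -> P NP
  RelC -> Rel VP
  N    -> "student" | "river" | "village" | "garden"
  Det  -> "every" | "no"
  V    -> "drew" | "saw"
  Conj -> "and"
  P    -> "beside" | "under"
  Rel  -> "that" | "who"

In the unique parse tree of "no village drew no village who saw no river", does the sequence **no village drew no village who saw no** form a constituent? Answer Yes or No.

[S [NP [Det no] [N village]] [VP [V drew] [NP [NP [Det no] [N village]] [RelC [Rel who] [VP [V saw] [NP [Det no] [N river]]]]]]]
The smallest constituent containing 'no village drew no village who saw no' is the S spanning 'no village drew no village who saw no river'; no single node in the tree dominates exactly the given words.

No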